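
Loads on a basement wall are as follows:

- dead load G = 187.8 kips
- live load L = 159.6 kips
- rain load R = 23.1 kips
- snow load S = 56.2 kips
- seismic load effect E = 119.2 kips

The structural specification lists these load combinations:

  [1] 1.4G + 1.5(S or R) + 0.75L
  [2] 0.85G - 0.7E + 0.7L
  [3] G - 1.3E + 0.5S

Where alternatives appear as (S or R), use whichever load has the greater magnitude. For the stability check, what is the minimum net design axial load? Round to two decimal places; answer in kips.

60.94 kips

(S or R) → S = 56.2 kips.
[1] 1.4(187.8) + 1.5(56.2) + 0.75(159.6) = 262.92 + 84.30 + 119.70 = 466.92
[2] 0.85(187.8) - 0.7(119.2) + 0.7(159.6) = 159.63 - 83.44 + 111.72 = 187.91
[3] 1.0(187.8) - 1.3(119.2) + 0.5(56.2) = 187.80 - 154.96 + 28.10 = 60.94
Combination 3 gives the minimum: 60.94 kips.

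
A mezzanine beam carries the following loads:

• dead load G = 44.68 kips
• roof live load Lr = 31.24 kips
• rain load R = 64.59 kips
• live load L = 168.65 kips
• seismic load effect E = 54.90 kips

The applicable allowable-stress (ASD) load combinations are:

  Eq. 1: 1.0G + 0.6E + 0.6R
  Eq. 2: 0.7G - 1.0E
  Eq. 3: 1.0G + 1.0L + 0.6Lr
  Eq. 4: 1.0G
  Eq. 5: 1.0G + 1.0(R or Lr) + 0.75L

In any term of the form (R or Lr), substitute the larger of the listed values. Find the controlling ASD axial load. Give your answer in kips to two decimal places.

(R or Lr) → R = 64.59 kips.
Eq. 1: 1.0(44.68) + 0.6(54.90) + 0.6(64.59) = 44.68 + 32.94 + 38.75 = 116.37
Eq. 2: 0.7(44.68) - 1.0(54.90) = 31.28 - 54.90 = -23.62
Eq. 3: 1.0(44.68) + 1.0(168.65) + 0.6(31.24) = 44.68 + 168.65 + 18.74 = 232.07
Eq. 4: 1.0(44.68) = 44.68
Eq. 5: 1.0(44.68) + 1.0(64.59) + 0.75(168.65) = 44.68 + 64.59 + 126.49 = 235.76
The controlling combination is 5, giving 235.76 kips.

235.76 kips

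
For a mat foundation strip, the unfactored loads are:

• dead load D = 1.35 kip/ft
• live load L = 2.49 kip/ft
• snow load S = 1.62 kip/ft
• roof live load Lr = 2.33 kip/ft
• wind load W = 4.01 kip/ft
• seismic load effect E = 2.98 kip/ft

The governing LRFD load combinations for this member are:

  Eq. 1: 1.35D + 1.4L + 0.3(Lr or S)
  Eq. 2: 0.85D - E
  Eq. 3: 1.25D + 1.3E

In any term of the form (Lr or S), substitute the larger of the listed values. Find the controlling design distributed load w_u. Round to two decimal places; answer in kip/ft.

6.01 kip/ft

(Lr or S) → Lr = 2.33 kip/ft.
Eq. 1: 1.35(1.35) + 1.4(2.49) + 0.3(2.33) = 1.82 + 3.49 + 0.70 = 6.01
Eq. 2: 0.85(1.35) - 1.0(2.98) = 1.15 - 2.98 = -1.83
Eq. 3: 1.25(1.35) + 1.3(2.98) = 1.69 + 3.87 = 5.56
The controlling combination is 1, giving 6.01 kip/ft.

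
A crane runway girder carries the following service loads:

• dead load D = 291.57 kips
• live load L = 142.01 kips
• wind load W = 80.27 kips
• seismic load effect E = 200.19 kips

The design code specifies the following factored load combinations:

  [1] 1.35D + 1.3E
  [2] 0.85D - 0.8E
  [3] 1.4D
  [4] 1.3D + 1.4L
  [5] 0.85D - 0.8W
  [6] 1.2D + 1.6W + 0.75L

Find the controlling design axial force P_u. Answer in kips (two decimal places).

653.87 kips

[1] 1.35(291.57) + 1.3(200.19) = 653.87
[2] 0.85(291.57) - 0.8(200.19) = 87.68
[3] 1.4(291.57) = 408.20
[4] 1.3(291.57) + 1.4(142.01) = 577.86
[5] 0.85(291.57) - 0.8(80.27) = 183.62
[6] 1.2(291.57) + 1.6(80.27) + 0.75(142.01) = 584.82
Combination 1 governs: P_u = 653.87 kips.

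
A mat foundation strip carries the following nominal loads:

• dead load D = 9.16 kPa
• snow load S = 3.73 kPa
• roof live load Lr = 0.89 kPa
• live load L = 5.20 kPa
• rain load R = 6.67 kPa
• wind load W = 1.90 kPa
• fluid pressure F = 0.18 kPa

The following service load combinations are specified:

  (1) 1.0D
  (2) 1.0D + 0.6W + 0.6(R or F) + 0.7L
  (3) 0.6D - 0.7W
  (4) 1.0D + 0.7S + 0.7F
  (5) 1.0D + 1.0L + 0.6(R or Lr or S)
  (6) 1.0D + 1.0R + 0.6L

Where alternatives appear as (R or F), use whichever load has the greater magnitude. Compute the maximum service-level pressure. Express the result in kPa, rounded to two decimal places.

(R or F) → R = 6.67 kPa; (R or Lr or S) → R = 6.67 kPa.
(1) 1.0(9.16) = 9.16
(2) 1.0(9.16) + 0.6(1.90) + 0.6(6.67) + 0.7(5.20) = 9.16 + 1.14 + 4.00 + 3.64 = 17.94
(3) 0.6(9.16) - 0.7(1.90) = 5.50 - 1.33 = 4.17
(4) 1.0(9.16) + 0.7(3.73) + 0.7(0.18) = 9.16 + 2.61 + 0.13 = 11.90
(5) 1.0(9.16) + 1.0(5.20) + 0.6(6.67) = 9.16 + 5.20 + 4.00 = 18.36
(6) 1.0(9.16) + 1.0(6.67) + 0.6(5.20) = 9.16 + 6.67 + 3.12 = 18.95
Combination 6 governs: p = 18.95 kPa.

18.95 kPa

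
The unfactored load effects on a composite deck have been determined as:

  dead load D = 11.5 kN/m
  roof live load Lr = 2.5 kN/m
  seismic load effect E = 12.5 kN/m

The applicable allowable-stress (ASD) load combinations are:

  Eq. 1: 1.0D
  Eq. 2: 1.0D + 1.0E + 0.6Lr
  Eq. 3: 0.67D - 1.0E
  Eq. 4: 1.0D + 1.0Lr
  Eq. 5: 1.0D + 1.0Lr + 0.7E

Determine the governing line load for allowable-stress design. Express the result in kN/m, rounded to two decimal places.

25.50 kN/m

Eq. 1: 1.0(11.5) = 11.50
Eq. 2: 1.0(11.5) + 1.0(12.5) + 0.6(2.5) = 25.50
Eq. 3: 0.67(11.5) - 1.0(12.5) = -4.80
Eq. 4: 1.0(11.5) + 1.0(2.5) = 14.00
Eq. 5: 1.0(11.5) + 1.0(2.5) + 0.7(12.5) = 22.75
The controlling combination is 2, giving 25.50 kN/m.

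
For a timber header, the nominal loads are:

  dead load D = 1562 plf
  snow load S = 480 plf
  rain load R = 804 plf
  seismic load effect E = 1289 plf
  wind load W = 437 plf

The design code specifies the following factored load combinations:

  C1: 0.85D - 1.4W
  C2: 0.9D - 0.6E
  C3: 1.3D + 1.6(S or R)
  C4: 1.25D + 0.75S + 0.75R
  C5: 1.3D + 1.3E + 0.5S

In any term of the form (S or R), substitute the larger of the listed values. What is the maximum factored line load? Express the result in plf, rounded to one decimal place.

(S or R) → R = 804 plf.
C1: 0.85(1562) - 1.4(437) = 1327.7 - 611.8 = 715.9
C2: 0.9(1562) - 0.6(1289) = 1405.8 - 773.4 = 632.4
C3: 1.3(1562) + 1.6(804) = 2030.6 + 1286.4 = 3317.0
C4: 1.25(1562) + 0.75(480) + 0.75(804) = 1952.5 + 360.0 + 603.0 = 2915.5
C5: 1.3(1562) + 1.3(1289) + 0.5(480) = 2030.6 + 1675.7 + 240.0 = 3946.3
Maximum is from combination 5.

3946.3 plf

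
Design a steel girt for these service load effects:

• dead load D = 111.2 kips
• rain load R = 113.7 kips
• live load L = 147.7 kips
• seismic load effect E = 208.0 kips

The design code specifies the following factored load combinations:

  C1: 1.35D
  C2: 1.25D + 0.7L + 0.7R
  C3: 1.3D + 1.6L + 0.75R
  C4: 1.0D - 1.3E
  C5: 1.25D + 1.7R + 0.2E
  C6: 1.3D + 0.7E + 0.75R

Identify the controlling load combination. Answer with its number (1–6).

Combination 3

C1: 1.35(111.2) = 150.1
C2: 1.25(111.2) + 0.7(147.7) + 0.7(113.7) = 139.0 + 103.4 + 79.6 = 322.0
C3: 1.3(111.2) + 1.6(147.7) + 0.75(113.7) = 144.6 + 236.3 + 85.3 = 466.2
C4: 1.0(111.2) - 1.3(208.0) = 111.2 - 270.4 = -159.2
C5: 1.25(111.2) + 1.7(113.7) + 0.2(208.0) = 139.0 + 193.3 + 41.6 = 373.9
C6: 1.3(111.2) + 0.7(208.0) + 0.75(113.7) = 375.4
The largest value is 466.2 kips from combination 3.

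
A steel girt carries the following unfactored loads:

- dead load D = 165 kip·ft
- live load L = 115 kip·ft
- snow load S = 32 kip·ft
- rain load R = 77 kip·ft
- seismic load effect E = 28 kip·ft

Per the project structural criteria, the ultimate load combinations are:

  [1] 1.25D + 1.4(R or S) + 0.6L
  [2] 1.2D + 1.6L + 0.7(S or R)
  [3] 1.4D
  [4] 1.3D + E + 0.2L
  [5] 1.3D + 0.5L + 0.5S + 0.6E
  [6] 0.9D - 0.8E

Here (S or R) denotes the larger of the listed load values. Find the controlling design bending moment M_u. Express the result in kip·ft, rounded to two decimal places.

(R or S) → R = 77 kip·ft; (S or R) → R = 77 kip·ft.
[1] 1.25(165) + 1.4(77) + 0.6(115) = 206.25 + 107.80 + 69.00 = 383.05
[2] 1.2(165) + 1.6(115) + 0.7(77) = 198.00 + 184.00 + 53.90 = 435.90
[3] 1.4(165) = 231.00
[4] 1.3(165) + 1.0(28) + 0.2(115) = 214.50 + 28.00 + 23.00 = 265.50
[5] 1.3(165) + 0.5(115) + 0.5(32) + 0.6(28) = 214.50 + 57.50 + 16.00 + 16.80 = 304.80
[6] 0.9(165) - 0.8(28) = 148.50 - 22.40 = 126.10
The controlling combination is 2, giving 435.90 kip·ft.

435.90 kip·ft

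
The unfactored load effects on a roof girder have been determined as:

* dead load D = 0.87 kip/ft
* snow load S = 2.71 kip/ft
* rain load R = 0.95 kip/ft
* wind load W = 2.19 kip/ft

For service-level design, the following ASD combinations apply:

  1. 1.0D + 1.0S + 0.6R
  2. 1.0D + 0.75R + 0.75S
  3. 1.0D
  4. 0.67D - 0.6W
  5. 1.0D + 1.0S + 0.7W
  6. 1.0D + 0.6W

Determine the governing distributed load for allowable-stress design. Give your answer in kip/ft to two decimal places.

1. 1.0(0.87) + 1.0(2.71) + 0.6(0.95) = 0.87 + 2.71 + 0.57 = 4.15
2. 1.0(0.87) + 0.75(0.95) + 0.75(2.71) = 3.62
3. 1.0(0.87) = 0.87
4. 0.67(0.87) - 0.6(2.19) = 0.58 - 1.31 = -0.73
5. 1.0(0.87) + 1.0(2.71) + 0.7(2.19) = 0.87 + 2.71 + 1.53 = 5.11
6. 1.0(0.87) + 0.6(2.19) = 0.87 + 1.31 = 2.18
Maximum is from combination 5.

5.11 kip/ft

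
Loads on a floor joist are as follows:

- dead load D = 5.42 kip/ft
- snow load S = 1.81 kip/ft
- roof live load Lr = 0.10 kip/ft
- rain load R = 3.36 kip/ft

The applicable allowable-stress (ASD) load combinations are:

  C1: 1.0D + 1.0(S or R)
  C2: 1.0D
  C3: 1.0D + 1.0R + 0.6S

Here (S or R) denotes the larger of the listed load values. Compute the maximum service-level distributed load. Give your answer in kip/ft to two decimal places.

(S or R) → R = 3.36 kip/ft.
C1: 1.0(5.42) + 1.0(3.36) = 5.42 + 3.36 = 8.78
C2: 1.0(5.42) = 5.42
C3: 1.0(5.42) + 1.0(3.36) + 0.6(1.81) = 5.42 + 3.36 + 1.09 = 9.87
Combination 3 governs: w = 9.87 kip/ft.

9.87 kip/ft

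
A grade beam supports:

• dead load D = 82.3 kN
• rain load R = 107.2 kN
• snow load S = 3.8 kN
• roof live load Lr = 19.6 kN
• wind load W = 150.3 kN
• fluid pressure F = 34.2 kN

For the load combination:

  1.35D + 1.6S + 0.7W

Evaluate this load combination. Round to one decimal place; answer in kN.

1.35(82.3) + 1.6(3.8) + 0.7(150.3) = 111.1 + 6.1 + 105.2 = 222.4
V_u = 222.4 kN.

222.4 kN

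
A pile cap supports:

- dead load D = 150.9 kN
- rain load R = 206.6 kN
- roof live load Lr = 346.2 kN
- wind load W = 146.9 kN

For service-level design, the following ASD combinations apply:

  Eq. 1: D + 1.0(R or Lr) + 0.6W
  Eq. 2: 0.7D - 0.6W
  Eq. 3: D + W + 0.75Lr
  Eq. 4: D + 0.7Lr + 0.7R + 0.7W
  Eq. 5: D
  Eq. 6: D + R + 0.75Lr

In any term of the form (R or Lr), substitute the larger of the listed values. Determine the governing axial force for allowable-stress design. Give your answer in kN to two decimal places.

(R or Lr) → Lr = 346.2 kN.
Eq. 1: 1.0(150.9) + 1.0(346.2) + 0.6(146.9) = 585.24
Eq. 2: 0.7(150.9) - 0.6(146.9) = 17.49
Eq. 3: 1.0(150.9) + 1.0(146.9) + 0.75(346.2) = 557.45
Eq. 4: 1.0(150.9) + 0.7(346.2) + 0.7(206.6) + 0.7(146.9) = 640.69
Eq. 5: 1.0(150.9) = 150.90
Eq. 6: 1.0(150.9) + 1.0(206.6) + 0.75(346.2) = 617.15
The controlling combination is 4, giving 640.69 kN.

640.69 kN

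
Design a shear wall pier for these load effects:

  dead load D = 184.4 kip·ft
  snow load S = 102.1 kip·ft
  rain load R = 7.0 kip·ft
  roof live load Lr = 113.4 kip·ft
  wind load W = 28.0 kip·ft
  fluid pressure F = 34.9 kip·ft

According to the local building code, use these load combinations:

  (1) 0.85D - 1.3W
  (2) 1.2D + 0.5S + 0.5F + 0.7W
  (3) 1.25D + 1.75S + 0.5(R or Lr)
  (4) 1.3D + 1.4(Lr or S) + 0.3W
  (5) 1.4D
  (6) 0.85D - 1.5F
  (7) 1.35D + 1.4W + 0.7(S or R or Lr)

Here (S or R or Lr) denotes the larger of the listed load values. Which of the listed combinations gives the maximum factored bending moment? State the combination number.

(R or Lr) → Lr = 113.4 kip·ft; (Lr or S) → Lr = 113.4 kip·ft; (S or R or Lr) → Lr = 113.4 kip·ft.
(1) 0.85(184.4) - 1.3(28.0) = 156.74 - 36.40 = 120.34
(2) 1.2(184.4) + 0.5(102.1) + 0.5(34.9) + 0.7(28.0) = 221.28 + 51.05 + 17.45 + 19.60 = 309.38
(3) 1.25(184.4) + 1.75(102.1) + 0.5(113.4) = 230.50 + 178.68 + 56.70 = 465.88
(4) 1.3(184.4) + 1.4(113.4) + 0.3(28.0) = 239.72 + 158.76 + 8.40 = 406.88
(5) 1.4(184.4) = 258.16
(6) 0.85(184.4) - 1.5(34.9) = 156.74 - 52.35 = 104.39
(7) 1.35(184.4) + 1.4(28.0) + 0.7(113.4) = 248.94 + 39.20 + 79.38 = 367.52
The largest value is 465.88 kip·ft from combination 3.

Combination 3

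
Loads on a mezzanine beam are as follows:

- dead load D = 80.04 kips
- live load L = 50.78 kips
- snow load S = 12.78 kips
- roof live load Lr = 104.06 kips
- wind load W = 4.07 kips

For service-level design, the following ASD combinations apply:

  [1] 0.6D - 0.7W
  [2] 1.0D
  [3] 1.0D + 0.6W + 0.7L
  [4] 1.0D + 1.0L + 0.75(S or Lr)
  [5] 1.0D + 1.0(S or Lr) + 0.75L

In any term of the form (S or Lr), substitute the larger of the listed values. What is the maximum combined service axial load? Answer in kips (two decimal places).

(S or Lr) → Lr = 104.06 kips.
[1] 0.6(80.04) - 0.7(4.07) = 45.18
[2] 1.0(80.04) = 80.04
[3] 1.0(80.04) + 0.6(4.07) + 0.7(50.78) = 80.04 + 2.44 + 35.55 = 118.03
[4] 1.0(80.04) + 1.0(50.78) + 0.75(104.06) = 80.04 + 50.78 + 78.05 = 208.87
[5] 1.0(80.04) + 1.0(104.06) + 0.75(50.78) = 80.04 + 104.06 + 38.09 = 222.19
The controlling combination is 5, giving 222.19 kips.

222.19 kips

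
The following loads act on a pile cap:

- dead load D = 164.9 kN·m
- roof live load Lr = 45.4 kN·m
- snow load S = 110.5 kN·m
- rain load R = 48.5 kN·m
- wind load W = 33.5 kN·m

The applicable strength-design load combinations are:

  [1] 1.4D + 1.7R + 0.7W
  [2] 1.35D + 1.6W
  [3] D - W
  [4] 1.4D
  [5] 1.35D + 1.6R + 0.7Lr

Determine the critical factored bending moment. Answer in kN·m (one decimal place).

[1] 1.4(164.9) + 1.7(48.5) + 0.7(33.5) = 336.8
[2] 1.35(164.9) + 1.6(33.5) = 222.6 + 53.6 = 276.2
[3] 1.0(164.9) - 1.0(33.5) = 164.9 - 33.5 = 131.4
[4] 1.4(164.9) = 230.9
[5] 1.35(164.9) + 1.6(48.5) + 0.7(45.4) = 222.6 + 77.6 + 31.8 = 332.0
The controlling combination is 1, giving 336.8 kN·m.

336.8 kN·m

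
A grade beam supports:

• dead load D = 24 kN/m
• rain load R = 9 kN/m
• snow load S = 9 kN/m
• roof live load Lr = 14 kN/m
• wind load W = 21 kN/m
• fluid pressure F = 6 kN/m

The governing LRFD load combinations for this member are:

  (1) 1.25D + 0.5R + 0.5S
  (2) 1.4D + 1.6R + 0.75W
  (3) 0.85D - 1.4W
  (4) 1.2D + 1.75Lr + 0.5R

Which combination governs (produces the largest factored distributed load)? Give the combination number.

Combination 2

(1) 1.25(24) + 0.5(9) + 0.5(9) = 30.00 + 4.50 + 4.50 = 39.00
(2) 1.4(24) + 1.6(9) + 0.75(21) = 33.60 + 14.40 + 15.75 = 63.75
(3) 0.85(24) - 1.4(21) = 20.40 - 29.40 = -9.00
(4) 1.2(24) + 1.75(14) + 0.5(9) = 28.80 + 24.50 + 4.50 = 57.80
The largest value is 63.75 kN/m from combination 2.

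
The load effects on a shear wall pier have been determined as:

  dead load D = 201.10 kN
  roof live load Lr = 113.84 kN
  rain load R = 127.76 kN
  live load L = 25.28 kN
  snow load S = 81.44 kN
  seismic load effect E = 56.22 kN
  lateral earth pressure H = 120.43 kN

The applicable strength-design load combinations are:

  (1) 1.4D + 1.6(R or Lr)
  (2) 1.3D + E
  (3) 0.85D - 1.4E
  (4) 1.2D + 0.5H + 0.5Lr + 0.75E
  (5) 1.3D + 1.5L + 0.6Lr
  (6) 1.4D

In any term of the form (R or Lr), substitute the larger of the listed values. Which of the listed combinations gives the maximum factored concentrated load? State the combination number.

(R or Lr) → R = 127.76 kN.
(1) 1.4(201.10) + 1.6(127.76) = 281.54 + 204.42 = 485.96
(2) 1.3(201.10) + 1.0(56.22) = 261.43 + 56.22 = 317.65
(3) 0.85(201.10) - 1.4(56.22) = 170.94 - 78.71 = 92.23
(4) 1.2(201.10) + 0.5(120.43) + 0.5(113.84) + 0.75(56.22) = 400.62
(5) 1.3(201.10) + 1.5(25.28) + 0.6(113.84) = 261.43 + 37.92 + 68.30 = 367.65
(6) 1.4(201.10) = 281.54
The largest value is 485.96 kN from combination 1.

Combination 1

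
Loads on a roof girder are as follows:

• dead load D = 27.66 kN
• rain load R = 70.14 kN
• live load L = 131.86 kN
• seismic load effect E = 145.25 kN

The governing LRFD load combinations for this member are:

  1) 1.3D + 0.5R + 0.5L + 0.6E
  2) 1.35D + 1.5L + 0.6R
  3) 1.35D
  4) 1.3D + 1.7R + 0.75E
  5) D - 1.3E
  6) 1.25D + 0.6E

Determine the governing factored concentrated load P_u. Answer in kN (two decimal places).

1) 1.3(27.66) + 0.5(70.14) + 0.5(131.86) + 0.6(145.25) = 35.96 + 35.07 + 65.93 + 87.15 = 224.11
2) 1.35(27.66) + 1.5(131.86) + 0.6(70.14) = 277.22
3) 1.35(27.66) = 37.34
4) 1.3(27.66) + 1.7(70.14) + 0.75(145.25) = 264.13
5) 1.0(27.66) - 1.3(145.25) = 27.66 - 188.83 = -161.17
6) 1.25(27.66) + 0.6(145.25) = 34.58 + 87.15 = 121.73
The controlling combination is 2, giving 277.22 kN.

277.22 kN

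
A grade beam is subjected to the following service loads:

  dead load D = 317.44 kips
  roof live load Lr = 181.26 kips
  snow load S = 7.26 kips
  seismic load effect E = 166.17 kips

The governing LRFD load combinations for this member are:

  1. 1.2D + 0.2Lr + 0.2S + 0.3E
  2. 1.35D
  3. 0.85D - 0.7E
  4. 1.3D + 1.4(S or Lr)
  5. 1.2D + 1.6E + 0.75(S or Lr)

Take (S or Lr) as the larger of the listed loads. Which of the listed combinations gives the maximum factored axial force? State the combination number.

(S or Lr) → Lr = 181.26 kips.
1. 1.2(317.44) + 0.2(181.26) + 0.2(7.26) + 0.3(166.17) = 380.93 + 36.25 + 1.45 + 49.85 = 468.48
2. 1.35(317.44) = 428.54
3. 0.85(317.44) - 0.7(166.17) = 153.51
4. 1.3(317.44) + 1.4(181.26) = 666.44
5. 1.2(317.44) + 1.6(166.17) + 0.75(181.26) = 380.93 + 265.87 + 135.95 = 782.75
The largest value is 782.75 kips from combination 5.

Combination 5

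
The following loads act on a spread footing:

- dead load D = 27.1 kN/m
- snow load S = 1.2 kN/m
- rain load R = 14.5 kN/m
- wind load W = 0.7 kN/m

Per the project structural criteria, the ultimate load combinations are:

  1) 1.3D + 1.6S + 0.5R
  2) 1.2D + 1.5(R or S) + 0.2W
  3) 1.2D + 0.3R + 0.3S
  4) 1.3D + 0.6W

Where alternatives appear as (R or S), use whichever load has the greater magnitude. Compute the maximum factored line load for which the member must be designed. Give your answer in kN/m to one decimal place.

54.4 kN/m

(R or S) → R = 14.5 kN/m.
1) 1.3(27.1) + 1.6(1.2) + 0.5(14.5) = 35.2 + 1.9 + 7.3 = 44.4
2) 1.2(27.1) + 1.5(14.5) + 0.2(0.7) = 32.5 + 21.8 + 0.1 = 54.4
3) 1.2(27.1) + 0.3(14.5) + 0.3(1.2) = 37.2
4) 1.3(27.1) + 0.6(0.7) = 35.7
Combination 2 governs: w_u = 54.4 kN/m.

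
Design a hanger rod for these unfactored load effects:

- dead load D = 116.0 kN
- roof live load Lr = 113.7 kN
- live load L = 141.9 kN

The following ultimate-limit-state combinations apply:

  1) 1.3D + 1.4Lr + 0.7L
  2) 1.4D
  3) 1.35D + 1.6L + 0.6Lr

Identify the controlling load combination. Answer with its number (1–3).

1) 1.3(116.0) + 1.4(113.7) + 0.7(141.9) = 409.31
2) 1.4(116.0) = 162.40
3) 1.35(116.0) + 1.6(141.9) + 0.6(113.7) = 451.86
The largest value is 451.86 kN from combination 3.

Combination 3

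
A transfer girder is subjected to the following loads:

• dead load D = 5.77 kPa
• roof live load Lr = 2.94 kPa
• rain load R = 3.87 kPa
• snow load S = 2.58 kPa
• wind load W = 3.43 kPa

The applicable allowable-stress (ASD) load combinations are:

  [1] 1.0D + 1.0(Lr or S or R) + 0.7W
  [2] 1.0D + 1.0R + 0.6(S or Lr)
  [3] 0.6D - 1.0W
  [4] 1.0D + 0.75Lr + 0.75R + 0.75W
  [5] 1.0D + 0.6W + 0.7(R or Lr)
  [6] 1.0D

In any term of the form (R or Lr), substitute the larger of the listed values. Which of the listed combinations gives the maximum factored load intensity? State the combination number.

(Lr or S or R) → R = 3.87 kPa; (S or Lr) → Lr = 2.94 kPa; (R or Lr) → R = 3.87 kPa.
[1] 1.0(5.77) + 1.0(3.87) + 0.7(3.43) = 5.77 + 3.87 + 2.40 = 12.04
[2] 1.0(5.77) + 1.0(3.87) + 0.6(2.94) = 5.77 + 3.87 + 1.76 = 11.40
[3] 0.6(5.77) - 1.0(3.43) = 3.46 - 3.43 = 0.03
[4] 1.0(5.77) + 0.75(2.94) + 0.75(3.87) + 0.75(3.43) = 5.77 + 2.21 + 2.90 + 2.57 = 13.45
[5] 1.0(5.77) + 0.6(3.43) + 0.7(3.87) = 5.77 + 2.06 + 2.71 = 10.54
[6] 1.0(5.77) = 5.77
The largest value is 13.45 kPa from combination 4.

Combination 4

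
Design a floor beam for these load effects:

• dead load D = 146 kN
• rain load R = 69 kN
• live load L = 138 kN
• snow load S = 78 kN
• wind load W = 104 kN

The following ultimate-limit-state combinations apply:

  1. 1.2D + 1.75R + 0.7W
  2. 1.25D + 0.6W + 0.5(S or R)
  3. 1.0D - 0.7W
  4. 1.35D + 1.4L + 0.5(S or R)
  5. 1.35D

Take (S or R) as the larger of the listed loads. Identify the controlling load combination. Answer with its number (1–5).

Combination 4

(S or R) → S = 78 kN.
1. 1.2(146) + 1.75(69) + 0.7(104) = 175.20 + 120.75 + 72.80 = 368.75
2. 1.25(146) + 0.6(104) + 0.5(78) = 182.50 + 62.40 + 39.00 = 283.90
3. 1.0(146) - 0.7(104) = 146.00 - 72.80 = 73.20
4. 1.35(146) + 1.4(138) + 0.5(78) = 197.10 + 193.20 + 39.00 = 429.30
5. 1.35(146) = 197.10
The largest value is 429.30 kN from combination 4.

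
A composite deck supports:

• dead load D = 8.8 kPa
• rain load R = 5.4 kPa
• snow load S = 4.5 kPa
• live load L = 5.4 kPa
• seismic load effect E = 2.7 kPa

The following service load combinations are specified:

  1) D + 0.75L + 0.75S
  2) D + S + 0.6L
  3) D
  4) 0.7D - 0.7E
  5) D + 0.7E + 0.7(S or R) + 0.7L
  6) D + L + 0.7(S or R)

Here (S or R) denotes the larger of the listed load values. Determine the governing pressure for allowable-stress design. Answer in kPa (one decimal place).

(S or R) → R = 5.4 kPa.
1) 1.0(8.8) + 0.75(5.4) + 0.75(4.5) = 16.2
2) 1.0(8.8) + 1.0(4.5) + 0.6(5.4) = 8.8 + 4.5 + 3.2 = 16.5
3) 1.0(8.8) = 8.8
4) 0.7(8.8) - 0.7(2.7) = 6.2 - 1.9 = 4.3
5) 1.0(8.8) + 0.7(2.7) + 0.7(5.4) + 0.7(5.4) = 8.8 + 1.9 + 3.8 + 3.8 = 18.3
6) 1.0(8.8) + 1.0(5.4) + 0.7(5.4) = 8.8 + 5.4 + 3.8 = 18.0
Maximum is from combination 5.

18.3 kPa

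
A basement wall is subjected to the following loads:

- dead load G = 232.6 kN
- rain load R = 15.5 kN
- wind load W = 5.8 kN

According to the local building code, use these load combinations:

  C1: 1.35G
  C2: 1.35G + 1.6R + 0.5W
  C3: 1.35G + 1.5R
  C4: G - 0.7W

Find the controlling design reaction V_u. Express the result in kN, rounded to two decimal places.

341.71 kN

C1: 1.35(232.6) = 314.01
C2: 1.35(232.6) + 1.6(15.5) + 0.5(5.8) = 314.01 + 24.80 + 2.90 = 341.71
C3: 1.35(232.6) + 1.5(15.5) = 314.01 + 23.25 = 337.26
C4: 1.0(232.6) - 0.7(5.8) = 232.60 - 4.06 = 228.54
Maximum is from combination 2.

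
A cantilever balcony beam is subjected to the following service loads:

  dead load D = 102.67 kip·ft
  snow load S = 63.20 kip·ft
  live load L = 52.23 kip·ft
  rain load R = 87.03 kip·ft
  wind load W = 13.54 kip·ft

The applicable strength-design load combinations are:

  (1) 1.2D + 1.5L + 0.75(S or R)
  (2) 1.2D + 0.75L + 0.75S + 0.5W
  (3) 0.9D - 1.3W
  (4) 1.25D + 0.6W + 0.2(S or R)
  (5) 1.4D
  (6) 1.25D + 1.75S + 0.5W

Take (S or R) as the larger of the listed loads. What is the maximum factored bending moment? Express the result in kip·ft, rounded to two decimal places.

(S or R) → R = 87.03 kip·ft.
(1) 1.2(102.67) + 1.5(52.23) + 0.75(87.03) = 266.82
(2) 1.2(102.67) + 0.75(52.23) + 0.75(63.20) + 0.5(13.54) = 216.55
(3) 0.9(102.67) - 1.3(13.54) = 74.80
(4) 1.25(102.67) + 0.6(13.54) + 0.2(87.03) = 153.87
(5) 1.4(102.67) = 143.74
(6) 1.25(102.67) + 1.75(63.20) + 0.5(13.54) = 245.71
Combination 1 governs: M_u = 266.82 kip·ft.

266.82 kip·ft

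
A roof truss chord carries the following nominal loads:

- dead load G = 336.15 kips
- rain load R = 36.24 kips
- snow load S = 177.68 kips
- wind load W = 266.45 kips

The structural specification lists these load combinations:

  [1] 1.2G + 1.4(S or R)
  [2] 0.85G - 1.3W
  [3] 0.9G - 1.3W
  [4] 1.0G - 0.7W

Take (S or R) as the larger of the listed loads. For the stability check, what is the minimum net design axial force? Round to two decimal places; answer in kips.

-60.66 kips

(S or R) → S = 177.68 kips.
[1] 1.2(336.15) + 1.4(177.68) = 652.13
[2] 0.85(336.15) - 1.3(266.45) = -60.66
[3] 0.9(336.15) - 1.3(266.45) = -43.85
[4] 1.0(336.15) - 0.7(266.45) = 149.64
Combination 2 gives the minimum: -60.66 kips.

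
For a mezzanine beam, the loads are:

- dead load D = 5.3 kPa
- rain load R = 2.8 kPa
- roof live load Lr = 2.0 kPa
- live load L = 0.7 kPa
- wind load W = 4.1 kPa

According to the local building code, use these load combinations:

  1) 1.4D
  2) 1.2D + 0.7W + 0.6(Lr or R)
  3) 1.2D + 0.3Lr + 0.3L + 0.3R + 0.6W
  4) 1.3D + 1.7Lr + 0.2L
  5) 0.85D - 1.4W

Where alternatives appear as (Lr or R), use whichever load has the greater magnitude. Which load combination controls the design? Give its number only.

(Lr or R) → R = 2.8 kPa.
1) 1.4(5.3) = 7.42
2) 1.2(5.3) + 0.7(4.1) + 0.6(2.8) = 6.36 + 2.87 + 1.68 = 10.91
3) 1.2(5.3) + 0.3(2.0) + 0.3(0.7) + 0.3(2.8) + 0.6(4.1) = 6.36 + 0.60 + 0.21 + 0.84 + 2.46 = 10.47
4) 1.3(5.3) + 1.7(2.0) + 0.2(0.7) = 6.89 + 3.40 + 0.14 = 10.43
5) 0.85(5.3) - 1.4(4.1) = -1.24
The largest value is 10.91 kPa from combination 2.

Combination 2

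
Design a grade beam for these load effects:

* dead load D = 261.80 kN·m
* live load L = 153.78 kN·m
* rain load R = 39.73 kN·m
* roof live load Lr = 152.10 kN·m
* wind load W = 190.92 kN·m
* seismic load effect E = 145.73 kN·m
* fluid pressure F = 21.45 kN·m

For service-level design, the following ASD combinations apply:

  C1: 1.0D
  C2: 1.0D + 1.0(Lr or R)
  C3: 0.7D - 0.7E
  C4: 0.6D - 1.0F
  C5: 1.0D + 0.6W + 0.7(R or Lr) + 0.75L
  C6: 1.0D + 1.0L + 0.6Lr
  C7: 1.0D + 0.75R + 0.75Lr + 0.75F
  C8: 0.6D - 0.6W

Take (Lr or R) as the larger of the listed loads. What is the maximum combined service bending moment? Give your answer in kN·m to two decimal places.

(Lr or R) → Lr = 152.10 kN·m; (R or Lr) → Lr = 152.10 kN·m.
C1: 1.0(261.80) = 261.80
C2: 1.0(261.80) + 1.0(152.10) = 261.80 + 152.10 = 413.90
C3: 0.7(261.80) - 0.7(145.73) = 183.26 - 102.01 = 81.25
C4: 0.6(261.80) - 1.0(21.45) = 157.08 - 21.45 = 135.63
C5: 1.0(261.80) + 0.6(190.92) + 0.7(152.10) + 0.75(153.78) = 261.80 + 114.55 + 106.47 + 115.34 = 598.16
C6: 1.0(261.80) + 1.0(153.78) + 0.6(152.10) = 261.80 + 153.78 + 91.26 = 506.84
C7: 1.0(261.80) + 0.75(39.73) + 0.75(152.10) + 0.75(21.45) = 421.76
C8: 0.6(261.80) - 0.6(190.92) = 157.08 - 114.55 = 42.53
The controlling combination is 5, giving 598.16 kN·m.

598.16 kN·m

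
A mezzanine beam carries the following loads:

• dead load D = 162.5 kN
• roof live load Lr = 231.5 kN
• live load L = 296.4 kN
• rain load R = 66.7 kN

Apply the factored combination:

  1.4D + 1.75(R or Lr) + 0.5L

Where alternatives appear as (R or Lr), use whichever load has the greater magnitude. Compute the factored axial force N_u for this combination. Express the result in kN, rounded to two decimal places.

(R or Lr) → Lr = 231.5 kN.
1.4(162.5) + 1.75(231.5) + 0.5(296.4) = 227.50 + 405.13 + 148.20 = 780.83
N_u = 780.83 kN.

780.83 kN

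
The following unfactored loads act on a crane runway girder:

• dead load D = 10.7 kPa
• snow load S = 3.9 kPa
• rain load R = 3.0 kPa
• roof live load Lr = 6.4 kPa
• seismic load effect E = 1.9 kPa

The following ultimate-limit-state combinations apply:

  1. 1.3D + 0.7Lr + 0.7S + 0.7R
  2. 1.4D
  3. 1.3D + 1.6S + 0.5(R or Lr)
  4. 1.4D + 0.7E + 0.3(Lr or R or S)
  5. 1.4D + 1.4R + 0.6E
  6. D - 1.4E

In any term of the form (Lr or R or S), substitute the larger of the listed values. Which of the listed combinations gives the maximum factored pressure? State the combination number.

(R or Lr) → Lr = 6.4 kPa; (Lr or R or S) → Lr = 6.4 kPa.
1. 1.3(10.7) + 0.7(6.4) + 0.7(3.9) + 0.7(3.0) = 23.22
2. 1.4(10.7) = 14.98
3. 1.3(10.7) + 1.6(3.9) + 0.5(6.4) = 23.35
4. 1.4(10.7) + 0.7(1.9) + 0.3(6.4) = 18.23
5. 1.4(10.7) + 1.4(3.0) + 0.6(1.9) = 20.32
6. 1.0(10.7) - 1.4(1.9) = 8.04
The largest value is 23.35 kPa from combination 3.

Combination 3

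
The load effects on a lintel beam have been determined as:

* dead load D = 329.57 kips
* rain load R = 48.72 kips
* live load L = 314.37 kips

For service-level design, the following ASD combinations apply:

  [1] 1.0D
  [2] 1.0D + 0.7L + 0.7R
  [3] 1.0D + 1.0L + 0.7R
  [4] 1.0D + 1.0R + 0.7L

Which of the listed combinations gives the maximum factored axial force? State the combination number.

[1] 1.0(329.57) = 329.57
[2] 1.0(329.57) + 0.7(314.37) + 0.7(48.72) = 329.57 + 220.06 + 34.10 = 583.73
[3] 1.0(329.57) + 1.0(314.37) + 0.7(48.72) = 329.57 + 314.37 + 34.10 = 678.04
[4] 1.0(329.57) + 1.0(48.72) + 0.7(314.37) = 329.57 + 48.72 + 220.06 = 598.35
The largest value is 678.04 kips from combination 3.

Combination 3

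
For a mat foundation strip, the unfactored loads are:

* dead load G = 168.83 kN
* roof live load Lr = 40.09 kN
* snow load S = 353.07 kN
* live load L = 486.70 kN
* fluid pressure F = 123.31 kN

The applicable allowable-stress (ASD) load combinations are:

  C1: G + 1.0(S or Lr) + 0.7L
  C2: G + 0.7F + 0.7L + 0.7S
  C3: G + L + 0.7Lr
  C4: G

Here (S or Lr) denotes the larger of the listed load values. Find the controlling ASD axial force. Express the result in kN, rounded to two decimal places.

862.59 kN

(S or Lr) → S = 353.07 kN.
C1: 1.0(168.83) + 1.0(353.07) + 0.7(486.70) = 168.83 + 353.07 + 340.69 = 862.59
C2: 1.0(168.83) + 0.7(123.31) + 0.7(486.70) + 0.7(353.07) = 168.83 + 86.32 + 340.69 + 247.15 = 842.99
C3: 1.0(168.83) + 1.0(486.70) + 0.7(40.09) = 168.83 + 486.70 + 28.06 = 683.59
C4: 1.0(168.83) = 168.83
The controlling combination is 1, giving 862.59 kN.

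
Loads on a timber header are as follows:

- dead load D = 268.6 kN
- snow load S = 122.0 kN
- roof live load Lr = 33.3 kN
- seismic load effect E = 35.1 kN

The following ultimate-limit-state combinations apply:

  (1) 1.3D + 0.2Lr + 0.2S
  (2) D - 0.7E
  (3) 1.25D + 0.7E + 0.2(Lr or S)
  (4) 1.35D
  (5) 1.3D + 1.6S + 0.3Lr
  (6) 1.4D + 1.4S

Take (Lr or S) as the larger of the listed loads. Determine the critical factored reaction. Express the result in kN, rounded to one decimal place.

554.4 kN

(Lr or S) → S = 122.0 kN.
(1) 1.3(268.6) + 0.2(33.3) + 0.2(122.0) = 380.2
(2) 1.0(268.6) - 0.7(35.1) = 268.6 - 24.6 = 244.0
(3) 1.25(268.6) + 0.7(35.1) + 0.2(122.0) = 384.7
(4) 1.35(268.6) = 362.6
(5) 1.3(268.6) + 1.6(122.0) + 0.3(33.3) = 349.2 + 195.2 + 10.0 = 554.4
(6) 1.4(268.6) + 1.4(122.0) = 376.0 + 170.8 = 546.8
The controlling combination is 5, giving 554.4 kN.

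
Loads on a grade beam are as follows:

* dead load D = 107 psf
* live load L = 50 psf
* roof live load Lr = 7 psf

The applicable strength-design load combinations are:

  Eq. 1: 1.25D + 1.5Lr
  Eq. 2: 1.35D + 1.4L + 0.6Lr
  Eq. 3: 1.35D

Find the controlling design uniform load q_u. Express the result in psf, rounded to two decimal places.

Eq. 1: 1.25(107) + 1.5(7) = 144.25
Eq. 2: 1.35(107) + 1.4(50) + 0.6(7) = 218.65
Eq. 3: 1.35(107) = 144.45
Combination 2 governs: q_u = 218.65 psf.

218.65 psf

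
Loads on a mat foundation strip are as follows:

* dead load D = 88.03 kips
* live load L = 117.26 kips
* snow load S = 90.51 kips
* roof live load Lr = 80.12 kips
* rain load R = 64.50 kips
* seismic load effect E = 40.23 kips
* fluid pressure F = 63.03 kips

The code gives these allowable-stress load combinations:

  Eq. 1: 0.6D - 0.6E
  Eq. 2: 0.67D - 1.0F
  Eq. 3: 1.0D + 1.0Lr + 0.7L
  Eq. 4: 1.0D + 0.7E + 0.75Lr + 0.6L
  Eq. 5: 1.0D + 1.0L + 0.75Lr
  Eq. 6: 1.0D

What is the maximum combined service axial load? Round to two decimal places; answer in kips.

265.38 kips

Eq. 1: 0.6(88.03) - 0.6(40.23) = 28.68
Eq. 2: 0.67(88.03) - 1.0(63.03) = -4.05
Eq. 3: 1.0(88.03) + 1.0(80.12) + 0.7(117.26) = 250.23
Eq. 4: 1.0(88.03) + 0.7(40.23) + 0.75(80.12) + 0.6(117.26) = 246.64
Eq. 5: 1.0(88.03) + 1.0(117.26) + 0.75(80.12) = 265.38
Eq. 6: 1.0(88.03) = 88.03
Maximum is from combination 5.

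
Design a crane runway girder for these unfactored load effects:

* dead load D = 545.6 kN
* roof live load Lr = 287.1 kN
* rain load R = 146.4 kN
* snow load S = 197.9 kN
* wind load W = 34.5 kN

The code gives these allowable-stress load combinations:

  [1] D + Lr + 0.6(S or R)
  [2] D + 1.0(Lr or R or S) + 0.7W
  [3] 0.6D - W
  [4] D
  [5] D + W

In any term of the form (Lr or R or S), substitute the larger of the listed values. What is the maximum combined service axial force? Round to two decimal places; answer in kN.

(S or R) → S = 197.9 kN; (Lr or R or S) → Lr = 287.1 kN.
[1] 1.0(545.6) + 1.0(287.1) + 0.6(197.9) = 545.60 + 287.10 + 118.74 = 951.44
[2] 1.0(545.6) + 1.0(287.1) + 0.7(34.5) = 545.60 + 287.10 + 24.15 = 856.85
[3] 0.6(545.6) - 1.0(34.5) = 327.36 - 34.50 = 292.86
[4] 1.0(545.6) = 545.60
[5] 1.0(545.6) + 1.0(34.5) = 545.60 + 34.50 = 580.10
Combination 1 governs: N = 951.44 kN.

951.44 kN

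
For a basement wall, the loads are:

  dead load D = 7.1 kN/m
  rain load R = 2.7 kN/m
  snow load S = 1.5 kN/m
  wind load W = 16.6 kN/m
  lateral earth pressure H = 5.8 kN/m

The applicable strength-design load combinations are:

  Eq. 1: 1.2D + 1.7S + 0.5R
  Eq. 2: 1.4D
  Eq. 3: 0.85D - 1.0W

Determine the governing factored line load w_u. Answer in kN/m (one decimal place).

Eq. 1: 1.2(7.1) + 1.7(1.5) + 0.5(2.7) = 12.4
Eq. 2: 1.4(7.1) = 9.9
Eq. 3: 0.85(7.1) - 1.0(16.6) = 6.0 - 16.6 = -10.6
The controlling combination is 1, giving 12.4 kN/m.

12.4 kN/m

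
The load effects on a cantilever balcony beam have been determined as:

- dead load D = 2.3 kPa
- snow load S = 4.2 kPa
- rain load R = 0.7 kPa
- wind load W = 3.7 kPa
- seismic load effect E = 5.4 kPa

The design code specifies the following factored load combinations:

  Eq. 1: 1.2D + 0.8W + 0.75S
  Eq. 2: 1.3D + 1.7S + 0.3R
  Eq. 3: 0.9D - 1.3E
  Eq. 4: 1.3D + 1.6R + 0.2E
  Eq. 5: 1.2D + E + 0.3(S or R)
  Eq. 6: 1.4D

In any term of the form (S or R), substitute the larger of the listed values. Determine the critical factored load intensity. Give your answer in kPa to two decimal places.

10.34 kPa

(S or R) → S = 4.2 kPa.
Eq. 1: 1.2(2.3) + 0.8(3.7) + 0.75(4.2) = 2.76 + 2.96 + 3.15 = 8.87
Eq. 2: 1.3(2.3) + 1.7(4.2) + 0.3(0.7) = 2.99 + 7.14 + 0.21 = 10.34
Eq. 3: 0.9(2.3) - 1.3(5.4) = 2.07 - 7.02 = -4.95
Eq. 4: 1.3(2.3) + 1.6(0.7) + 0.2(5.4) = 2.99 + 1.12 + 1.08 = 5.19
Eq. 5: 1.2(2.3) + 1.0(5.4) + 0.3(4.2) = 2.76 + 5.40 + 1.26 = 9.42
Eq. 6: 1.4(2.3) = 3.22
Combination 2 governs: q_u = 10.34 kPa.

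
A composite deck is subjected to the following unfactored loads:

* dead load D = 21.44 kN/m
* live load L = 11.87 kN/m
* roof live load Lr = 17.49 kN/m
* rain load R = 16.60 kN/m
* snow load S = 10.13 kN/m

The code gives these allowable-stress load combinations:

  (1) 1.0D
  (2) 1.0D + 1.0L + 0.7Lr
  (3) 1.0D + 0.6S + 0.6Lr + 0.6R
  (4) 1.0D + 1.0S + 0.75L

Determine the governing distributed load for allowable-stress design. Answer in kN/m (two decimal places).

47.97 kN/m

(1) 1.0(21.44) = 21.44
(2) 1.0(21.44) + 1.0(11.87) + 0.7(17.49) = 21.44 + 11.87 + 12.24 = 45.55
(3) 1.0(21.44) + 0.6(10.13) + 0.6(17.49) + 0.6(16.60) = 21.44 + 6.08 + 10.49 + 9.96 = 47.97
(4) 1.0(21.44) + 1.0(10.13) + 0.75(11.87) = 21.44 + 10.13 + 8.90 = 40.47
Maximum is from combination 3.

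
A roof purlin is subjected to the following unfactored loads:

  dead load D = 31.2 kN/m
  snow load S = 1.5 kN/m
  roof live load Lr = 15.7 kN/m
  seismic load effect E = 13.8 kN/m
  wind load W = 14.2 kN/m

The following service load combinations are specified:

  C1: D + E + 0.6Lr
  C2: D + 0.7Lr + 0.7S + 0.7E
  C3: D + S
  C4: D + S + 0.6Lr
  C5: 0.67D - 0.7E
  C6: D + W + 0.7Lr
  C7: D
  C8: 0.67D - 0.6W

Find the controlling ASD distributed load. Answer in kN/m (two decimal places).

C1: 1.0(31.2) + 1.0(13.8) + 0.6(15.7) = 31.20 + 13.80 + 9.42 = 54.42
C2: 1.0(31.2) + 0.7(15.7) + 0.7(1.5) + 0.7(13.8) = 31.20 + 10.99 + 1.05 + 9.66 = 52.90
C3: 1.0(31.2) + 1.0(1.5) = 31.20 + 1.50 = 32.70
C4: 1.0(31.2) + 1.0(1.5) + 0.6(15.7) = 31.20 + 1.50 + 9.42 = 42.12
C5: 0.67(31.2) - 0.7(13.8) = 20.90 - 9.66 = 11.24
C6: 1.0(31.2) + 1.0(14.2) + 0.7(15.7) = 31.20 + 14.20 + 10.99 = 56.39
C7: 1.0(31.2) = 31.20
C8: 0.67(31.2) - 0.6(14.2) = 20.90 - 8.52 = 12.38
Combination 6 governs: w = 56.39 kN/m.

56.39 kN/m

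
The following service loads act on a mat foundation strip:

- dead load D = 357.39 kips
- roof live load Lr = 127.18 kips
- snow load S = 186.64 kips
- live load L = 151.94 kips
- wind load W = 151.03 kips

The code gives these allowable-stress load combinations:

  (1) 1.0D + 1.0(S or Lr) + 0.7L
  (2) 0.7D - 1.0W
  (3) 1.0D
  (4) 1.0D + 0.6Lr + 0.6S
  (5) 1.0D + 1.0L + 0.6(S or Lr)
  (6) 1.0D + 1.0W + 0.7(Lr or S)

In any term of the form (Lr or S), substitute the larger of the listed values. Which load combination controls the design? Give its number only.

Combination 1

(S or Lr) → S = 186.64 kips; (Lr or S) → S = 186.64 kips.
(1) 1.0(357.39) + 1.0(186.64) + 0.7(151.94) = 357.39 + 186.64 + 106.36 = 650.39
(2) 0.7(357.39) - 1.0(151.03) = 250.17 - 151.03 = 99.14
(3) 1.0(357.39) = 357.39
(4) 1.0(357.39) + 0.6(127.18) + 0.6(186.64) = 357.39 + 76.31 + 111.98 = 545.68
(5) 1.0(357.39) + 1.0(151.94) + 0.6(186.64) = 357.39 + 151.94 + 111.98 = 621.31
(6) 1.0(357.39) + 1.0(151.03) + 0.7(186.64) = 357.39 + 151.03 + 130.65 = 639.07
The largest value is 650.39 kips from combination 1.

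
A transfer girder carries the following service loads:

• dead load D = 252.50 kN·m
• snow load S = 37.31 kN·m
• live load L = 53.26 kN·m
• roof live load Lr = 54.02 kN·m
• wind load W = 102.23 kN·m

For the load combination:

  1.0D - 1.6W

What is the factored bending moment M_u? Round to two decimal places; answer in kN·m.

1.0(252.50) - 1.6(102.23) = 252.50 - 163.57 = 88.93
M_u = 88.93 kN·m.

88.93 kN·m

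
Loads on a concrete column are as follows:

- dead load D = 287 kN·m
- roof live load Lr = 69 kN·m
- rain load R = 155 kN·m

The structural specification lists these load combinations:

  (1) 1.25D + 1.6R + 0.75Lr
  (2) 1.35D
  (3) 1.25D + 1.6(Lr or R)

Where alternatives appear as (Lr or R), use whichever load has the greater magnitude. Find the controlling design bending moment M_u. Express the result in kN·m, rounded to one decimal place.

658.5 kN·m

(Lr or R) → R = 155 kN·m.
(1) 1.25(287) + 1.6(155) + 0.75(69) = 658.5
(2) 1.35(287) = 387.5
(3) 1.25(287) + 1.6(155) = 358.8 + 248.0 = 606.8
Combination 1 governs: M_u = 658.5 kN·m.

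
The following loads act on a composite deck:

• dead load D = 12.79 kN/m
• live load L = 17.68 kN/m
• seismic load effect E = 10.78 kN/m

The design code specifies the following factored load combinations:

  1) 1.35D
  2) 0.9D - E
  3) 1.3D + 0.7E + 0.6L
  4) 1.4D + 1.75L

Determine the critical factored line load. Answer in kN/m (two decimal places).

48.85 kN/m

1) 1.35(12.79) = 17.27
2) 0.9(12.79) - 1.0(10.78) = 11.51 - 10.78 = 0.73
3) 1.3(12.79) + 0.7(10.78) + 0.6(17.68) = 34.78
4) 1.4(12.79) + 1.75(17.68) = 17.91 + 30.94 = 48.85
Maximum is from combination 4.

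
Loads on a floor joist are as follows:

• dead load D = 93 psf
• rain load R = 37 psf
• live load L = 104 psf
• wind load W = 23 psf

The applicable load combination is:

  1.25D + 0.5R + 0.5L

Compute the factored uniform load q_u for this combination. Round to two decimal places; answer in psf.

186.75 psf

1.25(93) + 0.5(37) + 0.5(104) = 116.25 + 18.50 + 52.00 = 186.75
q_u = 186.75 psf.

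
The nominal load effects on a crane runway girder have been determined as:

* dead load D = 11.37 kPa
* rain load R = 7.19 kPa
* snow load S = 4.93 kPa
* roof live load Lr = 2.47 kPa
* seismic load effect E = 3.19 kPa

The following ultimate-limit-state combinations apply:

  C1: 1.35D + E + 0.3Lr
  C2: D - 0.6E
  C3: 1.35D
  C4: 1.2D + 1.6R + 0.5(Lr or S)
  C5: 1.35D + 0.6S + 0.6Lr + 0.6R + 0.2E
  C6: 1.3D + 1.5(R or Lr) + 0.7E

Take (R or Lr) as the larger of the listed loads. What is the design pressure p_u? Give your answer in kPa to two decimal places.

(Lr or S) → S = 4.93 kPa; (R or Lr) → R = 7.19 kPa.
C1: 1.35(11.37) + 1.0(3.19) + 0.3(2.47) = 15.35 + 3.19 + 0.74 = 19.28
C2: 1.0(11.37) - 0.6(3.19) = 11.37 - 1.91 = 9.46
C3: 1.35(11.37) = 15.35
C4: 1.2(11.37) + 1.6(7.19) + 0.5(4.93) = 13.64 + 11.50 + 2.47 = 27.61
C5: 1.35(11.37) + 0.6(4.93) + 0.6(2.47) + 0.6(7.19) + 0.2(3.19) = 15.35 + 2.96 + 1.48 + 4.31 + 0.64 = 24.74
C6: 1.3(11.37) + 1.5(7.19) + 0.7(3.19) = 14.78 + 10.79 + 2.23 = 27.80
Maximum is from combination 6.

27.80 kPa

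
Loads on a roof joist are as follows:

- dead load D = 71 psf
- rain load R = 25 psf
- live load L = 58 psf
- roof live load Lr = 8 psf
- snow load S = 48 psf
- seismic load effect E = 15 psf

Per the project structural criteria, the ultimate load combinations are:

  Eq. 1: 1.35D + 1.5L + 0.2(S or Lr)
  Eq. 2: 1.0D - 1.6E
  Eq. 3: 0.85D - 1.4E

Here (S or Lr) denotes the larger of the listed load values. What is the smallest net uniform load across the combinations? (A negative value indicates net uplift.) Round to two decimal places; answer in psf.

(S or Lr) → S = 48 psf.
Eq. 1: 1.35(71) + 1.5(58) + 0.2(48) = 95.85 + 87.00 + 9.60 = 192.45
Eq. 2: 1.0(71) - 1.6(15) = 71.00 - 24.00 = 47.00
Eq. 3: 0.85(71) - 1.4(15) = 60.35 - 21.00 = 39.35
Combination 3 gives the minimum: 39.35 psf.

39.35 psf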